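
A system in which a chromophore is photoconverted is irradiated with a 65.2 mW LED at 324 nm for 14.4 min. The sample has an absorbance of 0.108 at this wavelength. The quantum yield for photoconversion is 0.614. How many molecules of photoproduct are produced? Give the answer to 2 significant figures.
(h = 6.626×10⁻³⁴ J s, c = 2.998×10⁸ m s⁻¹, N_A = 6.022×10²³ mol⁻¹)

1.2×10¹⁹ molecules

Photon energy at 324 nm: hc/λ = (6.626×10⁻³⁴)(2.998×10⁸)/(324×10⁻⁹) = 6.131×10⁻¹⁹ J.
Energy delivered: (65.2 mW)(864 s) = 56.33 J.
Photons incident: 56.33 / 6.131×10⁻¹⁹ = 9.188×10¹⁹, i.e. 9.188×10¹⁹/6.022×10²³ = 1.526×10⁻⁴ mol.
Fraction absorbed: 1 − 10^(−0.108) = 0.2202.
Photons absorbed: 0.2202 × 1.526×10⁻⁴ = 3.360×10⁻⁵ mol.
Product: Φ × n_abs = 0.614 × 3.360×10⁻⁵ = 2.063×10⁻⁵ mol.
As a count: 2.063×10⁻⁵ × 6.022×10²³ = 1.2×10¹⁹.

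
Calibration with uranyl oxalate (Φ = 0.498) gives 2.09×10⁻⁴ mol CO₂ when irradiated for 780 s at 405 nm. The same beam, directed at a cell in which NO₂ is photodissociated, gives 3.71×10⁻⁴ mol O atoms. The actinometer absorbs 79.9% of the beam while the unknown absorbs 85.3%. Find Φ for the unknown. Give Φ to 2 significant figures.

Photons absorbed by the actinometer: 2.09×10⁻⁴ / 0.498 = 4.197×10⁻⁴ mol.
Incident flux: 4.197×10⁻⁴ / 0.799 = 5.253×10⁻⁴ einstein.
Absorbed by unknown: 0.853 × 5.253×10⁻⁴ = 4.481×10⁻⁴ mol.
Φ(unknown) = 3.71×10⁻⁴ / 4.481×10⁻⁴ = 0.83.

Φ = 0.83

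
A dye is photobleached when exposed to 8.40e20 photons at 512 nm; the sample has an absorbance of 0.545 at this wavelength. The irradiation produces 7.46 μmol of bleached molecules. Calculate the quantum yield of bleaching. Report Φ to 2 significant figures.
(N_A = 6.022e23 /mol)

Φ = 0.0075

Product: 7.46 μmol = 7.46e-6 mol.
Moles of photons: 8.40e20 / 6.022e23 = 0.001395 mol.
Fraction absorbed: 1 − 10^(−0.545) = 0.7149.
Photons absorbed: 0.7149 × 0.001395 = 9.973e-4 mol.
Φ = 7.46e-6 mol / 9.973e-4 mol photons = 0.0075.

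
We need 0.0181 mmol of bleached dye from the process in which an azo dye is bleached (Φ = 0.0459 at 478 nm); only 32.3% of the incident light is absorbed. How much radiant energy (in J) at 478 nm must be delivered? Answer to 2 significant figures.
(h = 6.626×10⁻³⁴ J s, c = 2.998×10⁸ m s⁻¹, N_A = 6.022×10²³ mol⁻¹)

310 J

Product: 0.0181 mmol = 1.81×10⁻⁵ mol.
Photons that must be absorbed: 1.81×10⁻⁵ / 0.0459 = 3.943×10⁻⁴ mol.
Incident photons needed: 3.943×10⁻⁴ / 0.323 = 0.001221 mol.
Photon energy: hc/λ = 4.156×10⁻¹⁹ J; per mole, 2.503×10⁵ J mol⁻¹.
Energy required: 0.001221 × 2.503×10⁵ = 310 J.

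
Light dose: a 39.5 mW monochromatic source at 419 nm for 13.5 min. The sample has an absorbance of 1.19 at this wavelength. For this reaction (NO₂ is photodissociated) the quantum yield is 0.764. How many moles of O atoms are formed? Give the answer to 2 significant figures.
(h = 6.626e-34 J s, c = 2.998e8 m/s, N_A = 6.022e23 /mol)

8.0e-5 mol

Photon energy at 419 nm: hc/λ = (6.626e-34)(2.998e8)/(419e-9) = 4.741e-19 J.
Energy delivered: (39.5 mW)(810 s) = 32.00 J.
Photons incident: 32.00 / 4.741e-19 = 6.750e19, i.e. 6.750e19/6.022e23 = 1.121e-4 mol.
Fraction absorbed: 1 − 10^(−1.19) = 0.9354.
Photons absorbed: 0.9354 × 1.121e-4 = 1.049e-4 mol.
Product: Φ × n_abs = 0.764 × 1.049e-4 = 8.014e-5 mol.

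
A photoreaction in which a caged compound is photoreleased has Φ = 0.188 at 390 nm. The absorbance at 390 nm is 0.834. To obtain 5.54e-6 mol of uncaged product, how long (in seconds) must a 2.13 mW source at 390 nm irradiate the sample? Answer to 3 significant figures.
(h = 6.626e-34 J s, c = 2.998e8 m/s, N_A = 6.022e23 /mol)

Photons that must be absorbed: 5.54e-6 / 0.188 = 2.947e-5 mol.
Fraction absorbed: 1 − 10^(−0.834) = 0.8534.
Incident photons needed: 2.947e-5 / 0.8534 = 3.453e-5 mol.
Photon energy: hc/λ = 5.094e-19 J; per mole, 3.068e5 J mol⁻¹.
Energy required: 3.453e-5 × 3.068e5 = 10.59 J.
Time: 10.59 J / 0.00213 W = 4970 s.

t ≈ 4970 s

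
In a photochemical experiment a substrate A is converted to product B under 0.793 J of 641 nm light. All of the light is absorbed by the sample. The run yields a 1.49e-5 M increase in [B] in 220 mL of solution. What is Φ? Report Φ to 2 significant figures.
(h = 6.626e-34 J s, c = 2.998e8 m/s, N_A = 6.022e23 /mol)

Product: (1.49e-5 M)(0.22 L) = 3.278e-6 mol.
Photon energy at 641 nm: hc/λ = (6.626e-34)(2.998e8)/(641e-9) = 3.099e-19 J.
Photons incident: 0.793 / 3.099e-19 = 2.559e18, i.e. 2.559e18/6.022e23 = 4.249e-6 mol.
Φ = 3.278e-6 mol / 4.249e-6 mol photons = 0.77.

Φ = 0.77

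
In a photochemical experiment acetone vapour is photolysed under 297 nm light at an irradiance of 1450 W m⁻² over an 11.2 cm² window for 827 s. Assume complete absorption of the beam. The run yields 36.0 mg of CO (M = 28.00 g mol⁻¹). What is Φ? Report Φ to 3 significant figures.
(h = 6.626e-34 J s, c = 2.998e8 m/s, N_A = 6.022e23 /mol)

Product: 36.0 mg / 28.00 g mol⁻¹ = 0.001286 mol.
Photon energy at 297 nm: hc/λ = (6.626e-34)(2.998e8)/(297e-9) = 6.688e-19 J.
Energy delivered: (1450 W m⁻²)(11.2e-4 m²)(827 s) = 1343 J.
Photons incident: 1343 / 6.688e-19 = 2.008e21, i.e. 2.008e21/6.022e23 = 0.003334 mol.
Φ = 0.001286 mol / 0.003334 mol photons = 0.386.

Φ = 0.386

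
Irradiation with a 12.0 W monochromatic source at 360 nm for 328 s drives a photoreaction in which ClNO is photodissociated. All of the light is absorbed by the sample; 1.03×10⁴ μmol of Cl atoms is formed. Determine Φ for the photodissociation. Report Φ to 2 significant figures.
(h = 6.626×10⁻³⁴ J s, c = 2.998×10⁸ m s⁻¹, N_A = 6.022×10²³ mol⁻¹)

Φ = 0.87

Product: 1.03×10⁴ μmol = 0.0103 mol.
Photon energy at 360 nm: hc/λ = (6.626×10⁻³⁴)(2.998×10⁸)/(360×10⁻⁹) = 5.518×10⁻¹⁹ J.
Energy delivered: (12.0 W)(328 s) = 3936 J.
Photons incident: 3936 / 5.518×10⁻¹⁹ = 7.133×10²¹, i.e. 7.133×10²¹/6.022×10²³ = 0.01184 mol.
Φ = 0.0103 mol / 0.01184 mol photons = 0.87.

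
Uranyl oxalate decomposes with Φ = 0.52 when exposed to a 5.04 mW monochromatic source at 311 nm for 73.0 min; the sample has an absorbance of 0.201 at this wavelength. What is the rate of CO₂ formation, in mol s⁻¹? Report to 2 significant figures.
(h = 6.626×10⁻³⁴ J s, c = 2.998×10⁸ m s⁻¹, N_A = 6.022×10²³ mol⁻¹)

Photon energy at 311 nm: hc/λ = (6.626×10⁻³⁴)(2.998×10⁸)/(311×10⁻⁹) = 6.387×10⁻¹⁹ J.
Energy delivered: (5.04 mW)(4380 s) = 22.08 J.
Photons incident: 22.08 / 6.387×10⁻¹⁹ = 3.457×10¹⁹, i.e. 3.457×10¹⁹/6.022×10²³ = 5.741×10⁻⁵ mol.
Fraction absorbed: 1 − 10^(−0.201) = 0.3705.
Photons absorbed: 0.3705 × 5.741×10⁻⁵ = 2.127×10⁻⁵ mol.
Product formed: 0.52 × 2.127×10⁻⁵ = 1.106×10⁻⁵ mol.
Rate: 1.106×10⁻⁵ / 4380 s = 2.5×10⁻⁹ mol s⁻¹.

2.5×10⁻⁹ mol s⁻¹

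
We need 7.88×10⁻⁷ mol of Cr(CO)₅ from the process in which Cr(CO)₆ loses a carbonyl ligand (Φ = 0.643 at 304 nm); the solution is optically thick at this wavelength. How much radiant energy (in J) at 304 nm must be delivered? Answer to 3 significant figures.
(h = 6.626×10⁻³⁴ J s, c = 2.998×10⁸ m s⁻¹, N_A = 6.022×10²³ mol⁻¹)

0.482 J

Photons that must be absorbed: 7.88×10⁻⁷ / 0.643 = 1.226×10⁻⁶ mol.
Photon energy: hc/λ = 6.534×10⁻¹⁹ J; per mole, 3.935×10⁵ J mol⁻¹.
Energy required: 1.226×10⁻⁶ × 3.935×10⁵ = 0.482 J.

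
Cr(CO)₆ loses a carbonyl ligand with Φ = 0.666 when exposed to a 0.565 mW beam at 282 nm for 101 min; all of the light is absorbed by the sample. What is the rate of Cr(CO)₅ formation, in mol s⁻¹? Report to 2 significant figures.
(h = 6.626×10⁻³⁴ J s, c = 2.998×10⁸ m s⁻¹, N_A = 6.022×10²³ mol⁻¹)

8.9×10⁻¹⁰ mol s⁻¹

Photon energy at 282 nm: hc/λ = (6.626×10⁻³⁴)(2.998×10⁸)/(282×10⁻⁹) = 7.044×10⁻¹⁹ J.
Energy delivered: (0.565 mW)(6060 s) = 3.424 J.
Photons incident: 3.424 / 7.044×10⁻¹⁹ = 4.861×10¹⁸, i.e. 4.861×10¹⁸/6.022×10²³ = 8.072×10⁻⁶ mol.
Product formed: 0.666 × 8.072×10⁻⁶ = 5.376×10⁻⁶ mol.
Rate: 5.376×10⁻⁶ / 6060 s = 8.9×10⁻¹⁰ mol s⁻¹.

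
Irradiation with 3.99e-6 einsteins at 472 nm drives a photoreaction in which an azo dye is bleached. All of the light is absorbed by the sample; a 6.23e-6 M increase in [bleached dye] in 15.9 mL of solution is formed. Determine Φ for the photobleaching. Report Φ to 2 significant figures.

Product: (6.23e-6 M)(0.0159 L) = 9.906e-8 mol.
Φ = 9.906e-8 mol / 3.99e-6 mol photons = 0.025.

Φ = 0.025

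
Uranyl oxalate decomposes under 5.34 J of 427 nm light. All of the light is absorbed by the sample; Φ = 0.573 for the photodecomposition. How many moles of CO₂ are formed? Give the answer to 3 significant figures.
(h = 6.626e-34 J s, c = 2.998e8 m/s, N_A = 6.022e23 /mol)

Photon energy at 427 nm: hc/λ = (6.626e-34)(2.998e8)/(427e-9) = 4.652e-19 J.
Photons incident: 5.34 / 4.652e-19 = 1.148e19, i.e. 1.148e19/6.022e23 = 1.906e-5 mol.
Product: Φ × n_abs = 0.573 × 1.906e-5 = 1.092e-5 mol.

1.09e-5 mol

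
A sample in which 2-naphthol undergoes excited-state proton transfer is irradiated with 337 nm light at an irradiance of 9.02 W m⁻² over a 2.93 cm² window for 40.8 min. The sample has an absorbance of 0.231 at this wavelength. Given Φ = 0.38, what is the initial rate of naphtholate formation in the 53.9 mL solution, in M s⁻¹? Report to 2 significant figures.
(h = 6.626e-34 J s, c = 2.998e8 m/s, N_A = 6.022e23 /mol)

2.2e-8 M s⁻¹

Photon energy at 337 nm: hc/λ = (6.626e-34)(2.998e8)/(337e-9) = 5.895e-19 J.
Energy delivered: (9.02 W m⁻²)(2.93e-4 m²)(2448 s) = 6.470 J.
Photons incident: 6.470 / 5.895e-19 = 1.098e19, i.e. 1.098e19/6.022e23 = 1.823e-5 mol.
Fraction absorbed: 1 − 10^(−0.231) = 0.4125.
Photons absorbed: 0.4125 × 1.823e-5 = 7.520e-6 mol.
Product formed: 0.38 × 7.520e-6 = 2.858e-6 mol.
Rate: 2.858e-6 mol / (2448 s × 0.0539 L) = 2.2e-8 M s⁻¹.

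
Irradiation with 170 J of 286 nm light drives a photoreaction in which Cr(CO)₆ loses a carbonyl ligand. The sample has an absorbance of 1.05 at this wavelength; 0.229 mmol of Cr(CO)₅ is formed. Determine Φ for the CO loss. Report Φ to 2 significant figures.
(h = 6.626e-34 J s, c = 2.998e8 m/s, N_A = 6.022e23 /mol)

Φ = 0.62

Product: 0.229 mmol = 2.29e-4 mol.
Photon energy at 286 nm: hc/λ = (6.626e-34)(2.998e8)/(286e-9) = 6.946e-19 J.
Photons incident: 170 / 6.946e-19 = 2.447e20, i.e. 2.447e20/6.022e23 = 4.063e-4 mol.
Fraction absorbed: 1 − 10^(−1.05) = 0.9109.
Photons absorbed: 0.9109 × 4.063e-4 = 3.701e-4 mol.
Φ = 2.29e-4 mol / 3.701e-4 mol photons = 0.62.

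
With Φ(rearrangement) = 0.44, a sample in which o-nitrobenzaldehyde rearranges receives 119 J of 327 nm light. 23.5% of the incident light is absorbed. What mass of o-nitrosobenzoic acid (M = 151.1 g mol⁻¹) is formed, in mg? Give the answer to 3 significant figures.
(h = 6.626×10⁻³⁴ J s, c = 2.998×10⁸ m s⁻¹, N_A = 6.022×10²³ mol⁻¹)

Photon energy at 327 nm: hc/λ = (6.626×10⁻³⁴)(2.998×10⁸)/(327×10⁻⁹) = 6.075×10⁻¹⁹ J.
Photons incident: 119 / 6.075×10⁻¹⁹ = 1.959×10²⁰, i.e. 1.959×10²⁰/6.022×10²³ = 3.253×10⁻⁴ mol.
Photons absorbed: 0.235 × 3.253×10⁻⁴ = 7.645×10⁻⁵ mol.
Product: Φ × n_abs = 0.44 × 7.645×10⁻⁵ = 3.364×10⁻⁵ mol.
Mass: 3.364×10⁻⁵ × 151.1 = 0.005083 g = 5.08 mg.

5.08 mg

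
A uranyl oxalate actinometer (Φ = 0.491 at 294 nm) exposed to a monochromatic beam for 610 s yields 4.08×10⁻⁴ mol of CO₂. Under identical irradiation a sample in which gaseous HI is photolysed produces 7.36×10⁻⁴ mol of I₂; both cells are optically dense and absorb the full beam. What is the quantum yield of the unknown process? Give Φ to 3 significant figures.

Photons absorbed by the actinometer: 4.08×10⁻⁴ / 0.491 = 8.310×10⁻⁴ mol.
Φ(unknown) = 7.36×10⁻⁴ / 8.310×10⁻⁴ = 0.886.

Φ = 0.886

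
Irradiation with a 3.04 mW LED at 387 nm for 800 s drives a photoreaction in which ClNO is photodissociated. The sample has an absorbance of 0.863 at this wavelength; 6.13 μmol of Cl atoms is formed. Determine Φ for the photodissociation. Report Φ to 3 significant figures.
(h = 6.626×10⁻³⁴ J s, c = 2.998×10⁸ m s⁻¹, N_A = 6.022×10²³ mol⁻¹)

Product: 6.13 μmol = 6.13×10⁻⁶ mol.
Photon energy at 387 nm: hc/λ = (6.626×10⁻³⁴)(2.998×10⁸)/(387×10⁻⁹) = 5.133×10⁻¹⁹ J.
Energy delivered: (3.04 mW)(800 s) = 2.432 J.
Photons incident: 2.432 / 5.133×10⁻¹⁹ = 4.738×10¹⁸, i.e. 4.738×10¹⁸/6.022×10²³ = 7.868×10⁻⁶ mol.
Fraction absorbed: 1 − 10^(−0.863) = 0.8629.
Photons absorbed: 0.8629 × 7.868×10⁻⁶ = 6.789×10⁻⁶ mol.
Φ = 6.13×10⁻⁶ mol / 6.789×10⁻⁶ mol photons = 0.903.

Φ = 0.903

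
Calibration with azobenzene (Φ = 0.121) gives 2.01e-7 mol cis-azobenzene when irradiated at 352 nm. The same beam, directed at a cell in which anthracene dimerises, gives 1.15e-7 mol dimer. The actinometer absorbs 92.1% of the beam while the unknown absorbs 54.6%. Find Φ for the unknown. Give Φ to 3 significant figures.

Photons absorbed by the actinometer: 2.01e-7 / 0.121 = 1.661e-6 mol.
Incident flux: 1.661e-6 / 0.921 = 1.803e-6 einstein.
Absorbed by unknown: 0.546 × 1.803e-6 = 9.844e-7 mol.
Φ(unknown) = 1.15e-7 / 9.844e-7 = 0.117.

Φ = 0.117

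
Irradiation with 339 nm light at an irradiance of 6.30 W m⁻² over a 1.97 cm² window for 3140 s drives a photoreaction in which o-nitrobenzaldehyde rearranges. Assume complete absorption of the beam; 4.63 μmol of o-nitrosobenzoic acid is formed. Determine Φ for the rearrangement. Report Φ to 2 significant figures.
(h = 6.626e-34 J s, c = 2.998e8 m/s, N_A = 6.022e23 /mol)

Product: 4.63 μmol = 4.63e-6 mol.
Photon energy at 339 nm: hc/λ = (6.626e-34)(2.998e8)/(339e-9) = 5.860e-19 J.
Energy delivered: (6.30 W m⁻²)(1.97e-4 m²)(3140 s) = 3.897 J.
Photons incident: 3.897 / 5.860e-19 = 6.650e18, i.e. 6.650e18/6.022e23 = 1.104e-5 mol.
Φ = 4.63e-6 mol / 1.104e-5 mol photons = 0.42.

Φ = 0.42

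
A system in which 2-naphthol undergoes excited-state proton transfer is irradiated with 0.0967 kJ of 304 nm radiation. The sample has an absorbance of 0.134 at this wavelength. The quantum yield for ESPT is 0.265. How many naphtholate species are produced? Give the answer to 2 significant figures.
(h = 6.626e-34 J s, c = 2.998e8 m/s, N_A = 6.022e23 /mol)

1.0e19 species

Photon energy at 304 nm: hc/λ = (6.626e-34)(2.998e8)/(304e-9) = 6.534e-19 J.
Incident energy: 0.0967 kJ = 96.7 J.
Photons incident: 96.7 / 6.534e-19 = 1.480e20, i.e. 1.480e20/6.022e23 = 2.458e-4 mol.
Fraction absorbed: 1 − 10^(−0.134) = 0.2655.
Photons absorbed: 0.2655 × 2.458e-4 = 6.526e-5 mol.
Product: Φ × n_abs = 0.265 × 6.526e-5 = 1.729e-5 mol.
As a count: 1.729e-5 × 6.022e23 = 1.0e19.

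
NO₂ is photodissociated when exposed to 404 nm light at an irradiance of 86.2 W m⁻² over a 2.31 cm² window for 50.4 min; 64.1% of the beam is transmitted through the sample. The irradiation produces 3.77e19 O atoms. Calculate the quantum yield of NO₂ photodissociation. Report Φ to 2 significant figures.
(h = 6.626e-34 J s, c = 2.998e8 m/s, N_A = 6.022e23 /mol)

Product: 3.77e19 / 6.022e23 = 6.260e-5 mol.
Photon energy at 404 nm: hc/λ = (6.626e-34)(2.998e8)/(404e-9) = 4.917e-19 J.
Energy delivered: (86.2 W m⁻²)(2.31e-4 m²)(3024 s) = 60.21 J.
Photons incident: 60.21 / 4.917e-19 = 1.225e20, i.e. 1.225e20/6.022e23 = 2.034e-4 mol.
Fraction absorbed: 1 − 64.1/100 = 0.3590.
Photons absorbed: 0.3590 × 2.034e-4 = 7.302e-5 mol.
Φ = 6.260e-5 mol / 7.302e-5 mol photons = 0.86.

Φ = 0.86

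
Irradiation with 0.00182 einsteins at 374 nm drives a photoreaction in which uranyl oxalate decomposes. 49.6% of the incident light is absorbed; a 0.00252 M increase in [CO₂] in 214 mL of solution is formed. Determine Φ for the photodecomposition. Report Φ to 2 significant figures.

Φ = 0.60

Product: (0.00252 M)(0.214 L) = 5.393×10⁻⁴ mol.
Photons absorbed: 0.496 × 0.00182 = 9.027×10⁻⁴ mol.
Φ = 5.393×10⁻⁴ mol / 9.027×10⁻⁴ mol photons = 0.60.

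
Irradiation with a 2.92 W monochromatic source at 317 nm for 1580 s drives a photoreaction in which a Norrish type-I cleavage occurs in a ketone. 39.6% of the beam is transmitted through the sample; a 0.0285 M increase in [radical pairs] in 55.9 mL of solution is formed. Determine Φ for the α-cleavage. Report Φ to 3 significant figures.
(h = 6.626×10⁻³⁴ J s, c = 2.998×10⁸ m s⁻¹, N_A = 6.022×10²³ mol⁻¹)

Φ = 0.216

Product: (0.0285 M)(0.0559 L) = 0.001593 mol.
Photon energy at 317 nm: hc/λ = (6.626×10⁻³⁴)(2.998×10⁸)/(317×10⁻⁹) = 6.266×10⁻¹⁹ J.
Energy delivered: (2.92 W)(1580 s) = 4614 J.
Photons incident: 4614 / 6.266×10⁻¹⁹ = 7.364×10²¹, i.e. 7.364×10²¹/6.022×10²³ = 0.01223 mol.
Fraction absorbed: 1 − 39.6/100 = 0.6040.
Photons absorbed: 0.6040 × 0.01223 = 0.007387 mol.
Φ = 0.001593 mol / 0.007387 mol photons = 0.216.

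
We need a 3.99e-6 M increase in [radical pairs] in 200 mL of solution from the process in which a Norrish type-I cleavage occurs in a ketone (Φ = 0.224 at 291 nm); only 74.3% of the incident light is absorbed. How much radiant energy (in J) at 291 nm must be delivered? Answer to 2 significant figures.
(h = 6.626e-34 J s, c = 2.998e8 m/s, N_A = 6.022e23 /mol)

2.0 J

Product: (3.99e-6 M)(0.2 L) = 7.980e-7 mol.
Photons that must be absorbed: 7.980e-7 / 0.224 = 3.563e-6 mol.
Incident photons needed: 3.563e-6 / 0.743 = 4.795e-6 mol.
Photon energy: hc/λ = 6.826e-19 J; per mole, 4.111e5 J mol⁻¹.
Energy required: 4.795e-6 × 4.111e5 = 2.0 J.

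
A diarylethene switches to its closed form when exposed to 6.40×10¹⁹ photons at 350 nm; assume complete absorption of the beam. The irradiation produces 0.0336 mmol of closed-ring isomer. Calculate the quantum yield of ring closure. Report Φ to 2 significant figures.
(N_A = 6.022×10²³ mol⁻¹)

Product: 0.0336 mmol = 3.36×10⁻⁵ mol.
Moles of photons: 6.40×10¹⁹ / 6.022×10²³ = 1.063×10⁻⁴ mol.
Φ = 3.36×10⁻⁵ mol / 1.063×10⁻⁴ mol photons = 0.32.

Φ = 0.32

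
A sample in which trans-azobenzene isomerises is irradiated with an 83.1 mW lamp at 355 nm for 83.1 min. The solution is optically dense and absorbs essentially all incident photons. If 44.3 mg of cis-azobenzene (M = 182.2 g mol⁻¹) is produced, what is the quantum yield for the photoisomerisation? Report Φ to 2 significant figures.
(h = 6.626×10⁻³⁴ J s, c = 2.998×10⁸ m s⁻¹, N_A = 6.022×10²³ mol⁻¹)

Φ = 0.20

Product: 44.3 mg / 182.2 g mol⁻¹ = 2.431×10⁻⁴ mol.
Photon energy at 355 nm: hc/λ = (6.626×10⁻³⁴)(2.998×10⁸)/(355×10⁻⁹) = 5.596×10⁻¹⁹ J.
Energy delivered: (83.1 mW)(4986 s) = 414.3 J.
Photons incident: 414.3 / 5.596×10⁻¹⁹ = 7.404×10²⁰, i.e. 7.404×10²⁰/6.022×10²³ = 0.001229 mol.
Φ = 2.431×10⁻⁴ mol / 0.001229 mol photons = 0.20.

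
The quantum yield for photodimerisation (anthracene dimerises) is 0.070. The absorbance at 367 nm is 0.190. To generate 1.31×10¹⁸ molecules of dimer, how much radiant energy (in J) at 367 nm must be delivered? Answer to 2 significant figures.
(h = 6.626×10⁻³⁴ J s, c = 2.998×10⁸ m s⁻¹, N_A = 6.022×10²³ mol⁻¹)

Product: 1.31×10¹⁸ / 6.022×10²³ = 2.175×10⁻⁶ mol.
Photons that must be absorbed: 2.175×10⁻⁶ / 0.070 = 3.107×10⁻⁵ mol.
Fraction absorbed: 1 − 10^(−0.190) = 0.3543.
Incident photons needed: 3.107×10⁻⁵ / 0.3543 = 8.769×10⁻⁵ mol.
Photon energy: hc/λ = 5.413×10⁻¹⁹ J; per mole, 3.260×10⁵ J mol⁻¹.
Energy required: 8.769×10⁻⁵ × 3.260×10⁵ = 29 J.

29 J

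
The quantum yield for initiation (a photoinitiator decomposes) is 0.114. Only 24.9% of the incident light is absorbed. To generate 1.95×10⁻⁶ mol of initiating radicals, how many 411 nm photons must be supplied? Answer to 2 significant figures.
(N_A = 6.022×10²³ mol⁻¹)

4.1×10¹⁹ photons

Photons that must be absorbed: 1.95×10⁻⁶ / 0.114 = 1.711×10⁻⁵ mol.
Incident photons needed: 1.711×10⁻⁵ / 0.249 = 6.871×10⁻⁵ mol.
Photon count: 6.871×10⁻⁵ × 6.022×10²³ = 4.1×10¹⁹.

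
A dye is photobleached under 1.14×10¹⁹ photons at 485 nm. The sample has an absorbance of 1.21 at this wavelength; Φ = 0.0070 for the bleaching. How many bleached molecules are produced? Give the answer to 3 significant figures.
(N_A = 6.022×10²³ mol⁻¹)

Moles of photons: 1.14×10¹⁹ / 6.022×10²³ = 1.893×10⁻⁵ mol.
Fraction absorbed: 1 − 10^(−1.21) = 0.9383.
Photons absorbed: 0.9383 × 1.893×10⁻⁵ = 1.776×10⁻⁵ mol.
Product: Φ × n_abs = 0.0070 × 1.776×10⁻⁵ = 1.243×10⁻⁷ mol.
As a count: 1.243×10⁻⁷ × 6.022×10²³ = 7.49×10¹⁶.

7.49×10¹⁶ bleached molecules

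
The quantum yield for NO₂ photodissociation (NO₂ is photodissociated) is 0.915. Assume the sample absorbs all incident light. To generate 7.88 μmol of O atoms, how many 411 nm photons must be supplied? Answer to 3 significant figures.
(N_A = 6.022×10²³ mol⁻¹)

5.19×10¹⁸ photons

Product: 7.88 μmol = 7.88×10⁻⁶ mol.
Photons that must be absorbed: 7.88×10⁻⁶ / 0.915 = 8.612×10⁻⁶ mol.
Photon count: 8.612×10⁻⁶ × 6.022×10²³ = 5.19×10¹⁸.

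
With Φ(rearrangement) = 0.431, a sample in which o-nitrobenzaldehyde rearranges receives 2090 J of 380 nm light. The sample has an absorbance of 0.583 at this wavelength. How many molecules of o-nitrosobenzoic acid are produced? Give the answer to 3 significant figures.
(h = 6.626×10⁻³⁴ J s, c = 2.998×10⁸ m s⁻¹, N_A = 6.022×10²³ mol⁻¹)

1.27×10²¹ molecules

Photon energy at 380 nm: hc/λ = (6.626×10⁻³⁴)(2.998×10⁸)/(380×10⁻⁹) = 5.228×10⁻¹⁹ J.
Photons incident: 2090 / 5.228×10⁻¹⁹ = 3.998×10²¹, i.e. 3.998×10²¹/6.022×10²³ = 0.006639 mol.
Fraction absorbed: 1 − 10^(−0.583) = 0.7388.
Photons absorbed: 0.7388 × 0.006639 = 0.004905 mol.
Product: Φ × n_abs = 0.431 × 0.004905 = 0.002114 mol.
As a count: 0.002114 × 6.022×10²³ = 1.27×10²¹.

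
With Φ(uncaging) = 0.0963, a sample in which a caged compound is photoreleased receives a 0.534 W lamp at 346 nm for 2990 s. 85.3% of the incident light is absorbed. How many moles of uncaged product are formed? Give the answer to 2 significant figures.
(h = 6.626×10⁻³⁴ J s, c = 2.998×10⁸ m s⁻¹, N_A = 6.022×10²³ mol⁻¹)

Photon energy at 346 nm: hc/λ = (6.626×10⁻³⁴)(2.998×10⁸)/(346×10⁻⁹) = 5.741×10⁻¹⁹ J.
Energy delivered: (0.534 W)(2990 s) = 1597 J.
Photons incident: 1597 / 5.741×10⁻¹⁹ = 2.782×10²¹, i.e. 2.782×10²¹/6.022×10²³ = 0.004620 mol.
Photons absorbed: 0.853 × 0.004620 = 0.003941 mol.
Product: Φ × n_abs = 0.0963 × 0.003941 = 3.795×10⁻⁴ mol.

3.8×10⁻⁴ mol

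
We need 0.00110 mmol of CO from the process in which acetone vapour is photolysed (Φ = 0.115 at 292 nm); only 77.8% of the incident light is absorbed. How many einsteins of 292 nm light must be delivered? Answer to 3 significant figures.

Product: 0.00110 mmol = 1.10e-6 mol.
Photons that must be absorbed: 1.10e-6 / 0.115 = 9.565e-6 mol.
Incident photons needed: 9.565e-6 / 0.778 = 1.229e-5 mol.

1.23e-5 einstein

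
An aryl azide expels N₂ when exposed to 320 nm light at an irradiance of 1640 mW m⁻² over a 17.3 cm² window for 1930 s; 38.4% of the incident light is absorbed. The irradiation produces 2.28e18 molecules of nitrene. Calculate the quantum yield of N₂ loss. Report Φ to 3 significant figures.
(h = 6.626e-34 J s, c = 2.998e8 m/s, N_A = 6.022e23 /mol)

Product: 2.28e18 / 6.022e23 = 3.786e-6 mol.
Photon energy at 320 nm: hc/λ = (6.626e-34)(2.998e8)/(320e-9) = 6.208e-19 J.
Energy delivered: (1640 mW m⁻²)(17.3e-4 m²)(1930 s) = 5.476 J.
Photons incident: 5.476 / 6.208e-19 = 8.821e18, i.e. 8.821e18/6.022e23 = 1.465e-5 mol.
Photons absorbed: 0.384 × 1.465e-5 = 5.626e-6 mol.
Φ = 3.786e-6 mol / 5.626e-6 mol photons = 0.673.

Φ = 0.673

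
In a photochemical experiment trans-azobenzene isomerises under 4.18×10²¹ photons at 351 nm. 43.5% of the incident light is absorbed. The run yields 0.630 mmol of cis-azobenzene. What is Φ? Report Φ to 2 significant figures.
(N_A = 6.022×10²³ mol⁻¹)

Φ = 0.21

Product: 0.630 mmol = 6.30×10⁻⁴ mol.
Moles of photons: 4.18×10²¹ / 6.022×10²³ = 0.006941 mol.
Photons absorbed: 0.435 × 0.006941 = 0.003019 mol.
Φ = 6.30×10⁻⁴ mol / 0.003019 mol photons = 0.21.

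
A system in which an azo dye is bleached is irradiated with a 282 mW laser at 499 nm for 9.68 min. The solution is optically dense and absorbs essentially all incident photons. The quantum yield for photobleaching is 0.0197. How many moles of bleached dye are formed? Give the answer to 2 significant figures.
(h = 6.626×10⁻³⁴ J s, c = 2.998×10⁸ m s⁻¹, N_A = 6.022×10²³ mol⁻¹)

1.3×10⁻⁵ mol

Photon energy at 499 nm: hc/λ = (6.626×10⁻³⁴)(2.998×10⁸)/(499×10⁻⁹) = 3.981×10⁻¹⁹ J.
Energy delivered: (282 mW)(580.8 s) = 163.8 J.
Photons incident: 163.8 / 3.981×10⁻¹⁹ = 4.115×10²⁰, i.e. 4.115×10²⁰/6.022×10²³ = 6.833×10⁻⁴ mol.
Product: Φ × n_abs = 0.0197 × 6.833×10⁻⁴ = 1.346×10⁻⁵ mol.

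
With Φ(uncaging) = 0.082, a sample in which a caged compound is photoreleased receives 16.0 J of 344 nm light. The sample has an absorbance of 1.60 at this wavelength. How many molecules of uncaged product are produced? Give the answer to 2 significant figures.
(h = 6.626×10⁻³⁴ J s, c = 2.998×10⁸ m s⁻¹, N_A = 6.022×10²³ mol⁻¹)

2.2×10¹⁸ molecules

Photon energy at 344 nm: hc/λ = (6.626×10⁻³⁴)(2.998×10⁸)/(344×10⁻⁹) = 5.775×10⁻¹⁹ J.
Photons incident: 16.0 / 5.775×10⁻¹⁹ = 2.771×10¹⁹, i.e. 2.771×10¹⁹/6.022×10²³ = 4.601×10⁻⁵ mol.
Fraction absorbed: 1 − 10^(−1.60) = 0.9749.
Photons absorbed: 0.9749 × 4.601×10⁻⁵ = 4.486×10⁻⁵ mol.
Product: Φ × n_abs = 0.082 × 4.486×10⁻⁵ = 3.679×10⁻⁶ mol.
As a count: 3.679×10⁻⁶ × 6.022×10²³ = 2.2×10¹⁸.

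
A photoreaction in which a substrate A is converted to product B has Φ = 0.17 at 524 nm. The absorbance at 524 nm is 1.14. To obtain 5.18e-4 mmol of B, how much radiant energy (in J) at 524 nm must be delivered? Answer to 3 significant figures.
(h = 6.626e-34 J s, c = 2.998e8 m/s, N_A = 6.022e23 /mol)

Product: 5.18e-4 mmol = 5.18e-7 mol.
Photons that must be absorbed: 5.18e-7 / 0.17 = 3.047e-6 mol.
Fraction absorbed: 1 − 10^(−1.14) = 0.9276.
Incident photons needed: 3.047e-6 / 0.9276 = 3.285e-6 mol.
Photon energy: hc/λ = 3.791e-19 J; per mole, 2.283e5 J mol⁻¹.
Energy required: 3.285e-6 × 2.283e5 = 0.750 J.

0.750 J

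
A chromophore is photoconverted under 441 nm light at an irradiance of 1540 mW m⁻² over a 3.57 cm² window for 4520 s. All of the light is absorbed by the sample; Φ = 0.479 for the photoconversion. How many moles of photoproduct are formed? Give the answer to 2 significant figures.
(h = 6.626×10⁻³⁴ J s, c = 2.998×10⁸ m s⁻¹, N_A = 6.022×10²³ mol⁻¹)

4.4×10⁻⁶ mol

Photon energy at 441 nm: hc/λ = (6.626×10⁻³⁴)(2.998×10⁸)/(441×10⁻⁹) = 4.504×10⁻¹⁹ J.
Energy delivered: (1540 mW m⁻²)(3.57×10⁻⁴ m²)(4520 s) = 2.485 J.
Photons incident: 2.485 / 4.504×10⁻¹⁹ = 5.517×10¹⁸, i.e. 5.517×10¹⁸/6.022×10²³ = 9.161×10⁻⁶ mol.
Product: Φ × n_abs = 0.479 × 9.161×10⁻⁶ = 4.388×10⁻⁶ mol.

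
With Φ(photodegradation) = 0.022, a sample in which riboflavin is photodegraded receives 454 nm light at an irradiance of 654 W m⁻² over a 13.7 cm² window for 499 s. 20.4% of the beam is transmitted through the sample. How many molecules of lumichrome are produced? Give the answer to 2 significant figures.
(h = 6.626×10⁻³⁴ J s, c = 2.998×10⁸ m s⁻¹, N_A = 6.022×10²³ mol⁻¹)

Photon energy at 454 nm: hc/λ = (6.626×10⁻³⁴)(2.998×10⁸)/(454×10⁻⁹) = 4.375×10⁻¹⁹ J.
Energy delivered: (654 W m⁻²)(13.7×10⁻⁴ m²)(499 s) = 447.1 J.
Photons incident: 447.1 / 4.375×10⁻¹⁹ = 1.022×10²¹, i.e. 1.022×10²¹/6.022×10²³ = 0.001697 mol.
Fraction absorbed: 1 − 20.4/100 = 0.7960.
Photons absorbed: 0.7960 × 0.001697 = 0.001351 mol.
Product: Φ × n_abs = 0.022 × 0.001351 = 2.972×10⁻⁵ mol.
As a count: 2.972×10⁻⁵ × 6.022×10²³ = 1.8×10¹⁹.

1.8×10¹⁹ molecules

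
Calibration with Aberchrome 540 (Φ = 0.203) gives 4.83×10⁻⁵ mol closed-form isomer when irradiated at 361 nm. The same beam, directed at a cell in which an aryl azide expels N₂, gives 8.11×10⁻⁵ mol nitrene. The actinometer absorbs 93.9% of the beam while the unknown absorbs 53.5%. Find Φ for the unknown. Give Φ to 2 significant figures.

Photons absorbed by the actinometer: 4.83×10⁻⁵ / 0.203 = 2.379×10⁻⁴ mol.
Incident flux: 2.379×10⁻⁴ / 0.939 = 2.534×10⁻⁴ einstein.
Absorbed by unknown: 0.535 × 2.534×10⁻⁴ = 1.356×10⁻⁴ mol.
Φ(unknown) = 8.11×10⁻⁵ / 1.356×10⁻⁴ = 0.60.

Φ = 0.60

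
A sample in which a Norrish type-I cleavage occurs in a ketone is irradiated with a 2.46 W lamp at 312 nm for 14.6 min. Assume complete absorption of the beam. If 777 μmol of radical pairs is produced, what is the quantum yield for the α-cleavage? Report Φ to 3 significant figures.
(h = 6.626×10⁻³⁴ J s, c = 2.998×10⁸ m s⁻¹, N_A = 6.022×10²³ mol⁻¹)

Product: 777 μmol = 7.77×10⁻⁴ mol.
Photon energy at 312 nm: hc/λ = (6.626×10⁻³⁴)(2.998×10⁸)/(312×10⁻⁹) = 6.367×10⁻¹⁹ J.
Energy delivered: (2.46 W)(876 s) = 2155 J.
Photons incident: 2155 / 6.367×10⁻¹⁹ = 3.385×10²¹, i.e. 3.385×10²¹/6.022×10²³ = 0.005621 mol.
Φ = 7.77×10⁻⁴ mol / 0.005621 mol photons = 0.138.

Φ = 0.138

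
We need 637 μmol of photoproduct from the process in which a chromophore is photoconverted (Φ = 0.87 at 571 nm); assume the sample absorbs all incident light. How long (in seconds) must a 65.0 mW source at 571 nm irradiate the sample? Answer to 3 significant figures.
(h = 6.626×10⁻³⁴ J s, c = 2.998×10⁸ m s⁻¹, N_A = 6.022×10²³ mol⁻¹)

t ≈ 2360 s

Product: 637 μmol = 6.37×10⁻⁴ mol.
Photons that must be absorbed: 6.37×10⁻⁴ / 0.87 = 7.322×10⁻⁴ mol.
Photon energy: hc/λ = 3.479×10⁻¹⁹ J; per mole, 2.095×10⁵ J mol⁻¹.
Energy required: 7.322×10⁻⁴ × 2.095×10⁵ = 153.4 J.
Time: 153.4 J / 0.065 W = 2360 s.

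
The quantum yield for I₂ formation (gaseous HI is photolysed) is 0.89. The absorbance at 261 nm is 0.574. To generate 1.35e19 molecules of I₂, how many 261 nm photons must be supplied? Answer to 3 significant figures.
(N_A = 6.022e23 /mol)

Product: 1.35e19 / 6.022e23 = 2.242e-5 mol.
Photons that must be absorbed: 2.242e-5 / 0.89 = 2.519e-5 mol.
Fraction absorbed: 1 − 10^(−0.574) = 0.7333.
Incident photons needed: 2.519e-5 / 0.7333 = 3.435e-5 mol.
Photon count: 3.435e-5 × 6.022e23 = 2.07e19.

2.07e19 photons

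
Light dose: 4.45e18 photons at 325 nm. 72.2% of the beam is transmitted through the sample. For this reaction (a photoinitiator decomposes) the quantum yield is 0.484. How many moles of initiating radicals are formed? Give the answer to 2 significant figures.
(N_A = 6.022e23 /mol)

9.9e-7 mol

Moles of photons: 4.45e18 / 6.022e23 = 7.390e-6 mol.
Fraction absorbed: 1 − 72.2/100 = 0.2780.
Photons absorbed: 0.2780 × 7.390e-6 = 2.054e-6 mol.
Product: Φ × n_abs = 0.484 × 2.054e-6 = 9.941e-7 mol.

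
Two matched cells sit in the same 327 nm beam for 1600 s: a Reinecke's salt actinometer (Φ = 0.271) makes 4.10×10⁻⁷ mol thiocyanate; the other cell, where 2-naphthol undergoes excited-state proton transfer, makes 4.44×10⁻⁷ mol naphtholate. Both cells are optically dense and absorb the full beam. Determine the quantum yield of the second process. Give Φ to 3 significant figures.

Φ = 0.293

Photons absorbed by the actinometer: 4.10×10⁻⁷ / 0.271 = 1.513×10⁻⁶ mol.
Φ(unknown) = 4.44×10⁻⁷ / 1.513×10⁻⁶ = 0.293.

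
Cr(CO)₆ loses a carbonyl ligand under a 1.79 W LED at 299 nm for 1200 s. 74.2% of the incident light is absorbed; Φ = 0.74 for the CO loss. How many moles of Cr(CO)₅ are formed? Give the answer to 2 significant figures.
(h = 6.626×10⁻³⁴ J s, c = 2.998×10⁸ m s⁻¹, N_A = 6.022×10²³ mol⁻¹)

Photon energy at 299 nm: hc/λ = (6.626×10⁻³⁴)(2.998×10⁸)/(299×10⁻⁹) = 6.644×10⁻¹⁹ J.
Energy delivered: (1.79 W)(1200 s) = 2148 J.
Photons incident: 2148 / 6.644×10⁻¹⁹ = 3.233×10²¹, i.e. 3.233×10²¹/6.022×10²³ = 0.005369 mol.
Photons absorbed: 0.742 × 0.005369 = 0.003984 mol.
Product: Φ × n_abs = 0.74 × 0.003984 = 0.002948 mol.

0.0029 mol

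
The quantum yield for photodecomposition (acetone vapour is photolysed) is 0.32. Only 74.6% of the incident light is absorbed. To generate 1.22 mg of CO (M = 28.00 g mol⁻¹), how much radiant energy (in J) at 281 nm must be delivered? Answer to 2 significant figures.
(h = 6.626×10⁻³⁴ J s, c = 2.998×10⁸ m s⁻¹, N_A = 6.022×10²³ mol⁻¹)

Product: 1.22 mg / 28.00 g mol⁻¹ = 4.357×10⁻⁵ mol.
Photons that must be absorbed: 4.357×10⁻⁵ / 0.32 = 1.362×10⁻⁴ mol.
Incident photons needed: 1.362×10⁻⁴ / 0.746 = 1.826×10⁻⁴ mol.
Photon energy: hc/λ = 7.069×10⁻¹⁹ J; per mole, 4.257×10⁵ J mol⁻¹.
Energy required: 1.826×10⁻⁴ × 4.257×10⁵ = 78 J.

78 J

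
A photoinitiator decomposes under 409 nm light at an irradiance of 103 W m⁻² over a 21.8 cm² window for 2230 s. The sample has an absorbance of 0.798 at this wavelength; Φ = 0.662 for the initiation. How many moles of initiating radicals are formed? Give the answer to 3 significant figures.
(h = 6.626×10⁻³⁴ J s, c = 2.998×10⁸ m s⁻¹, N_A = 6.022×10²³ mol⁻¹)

9.53×10⁻⁴ mol

Photon energy at 409 nm: hc/λ = (6.626×10⁻³⁴)(2.998×10⁸)/(409×10⁻⁹) = 4.857×10⁻¹⁹ J.
Energy delivered: (103 W m⁻²)(21.8×10⁻⁴ m²)(2230 s) = 500.7 J.
Photons incident: 500.7 / 4.857×10⁻¹⁹ = 1.031×10²¹, i.e. 1.031×10²¹/6.022×10²³ = 0.001712 mol.
Fraction absorbed: 1 − 10^(−0.798) = 0.8408.
Photons absorbed: 0.8408 × 0.001712 = 0.001439 mol.
Product: Φ × n_abs = 0.662 × 0.001439 = 9.526×10⁻⁴ mol.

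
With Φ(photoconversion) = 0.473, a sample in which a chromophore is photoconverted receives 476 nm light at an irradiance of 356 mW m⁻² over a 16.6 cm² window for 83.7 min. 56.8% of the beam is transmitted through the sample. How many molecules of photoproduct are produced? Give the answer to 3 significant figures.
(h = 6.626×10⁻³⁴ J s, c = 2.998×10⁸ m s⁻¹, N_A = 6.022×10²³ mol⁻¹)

Photon energy at 476 nm: hc/λ = (6.626×10⁻³⁴)(2.998×10⁸)/(476×10⁻⁹) = 4.173×10⁻¹⁹ J.
Energy delivered: (356 mW m⁻²)(16.6×10⁻⁴ m²)(5022 s) = 2.968 J.
Photons incident: 2.968 / 4.173×10⁻¹⁹ = 7.112×10¹⁸, i.e. 7.112×10¹⁸/6.022×10²³ = 1.181×10⁻⁵ mol.
Fraction absorbed: 1 − 56.8/100 = 0.4320.
Photons absorbed: 0.4320 × 1.181×10⁻⁵ = 5.102×10⁻⁶ mol.
Product: Φ × n_abs = 0.473 × 5.102×10⁻⁶ = 2.413×10⁻⁶ mol.
As a count: 2.413×10⁻⁶ × 6.022×10²³ = 1.45×10¹⁸.

1.45×10¹⁸ molecules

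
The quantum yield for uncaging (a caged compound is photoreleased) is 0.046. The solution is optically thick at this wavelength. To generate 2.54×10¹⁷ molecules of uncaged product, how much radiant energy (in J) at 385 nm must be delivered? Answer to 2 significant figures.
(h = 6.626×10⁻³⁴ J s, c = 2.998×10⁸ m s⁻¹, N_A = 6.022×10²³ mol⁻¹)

2.8 J

Product: 2.54×10¹⁷ / 6.022×10²³ = 4.218×10⁻⁷ mol.
Photons that must be absorbed: 4.218×10⁻⁷ / 0.046 = 9.170×10⁻⁶ mol.
Photon energy: hc/λ = 5.160×10⁻¹⁹ J; per mole, 3.107×10⁵ J mol⁻¹.
Energy required: 9.170×10⁻⁶ × 3.107×10⁵ = 2.8 J.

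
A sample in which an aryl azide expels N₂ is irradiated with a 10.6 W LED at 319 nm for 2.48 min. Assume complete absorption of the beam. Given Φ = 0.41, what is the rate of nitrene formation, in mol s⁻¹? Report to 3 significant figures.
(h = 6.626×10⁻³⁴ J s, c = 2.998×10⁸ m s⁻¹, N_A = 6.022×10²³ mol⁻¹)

1.16×10⁻⁵ mol s⁻¹

Photon energy at 319 nm: hc/λ = (6.626×10⁻³⁴)(2.998×10⁸)/(319×10⁻⁹) = 6.227×10⁻¹⁹ J.
Energy delivered: (10.6 W)(148.8 s) = 1577 J.
Photons incident: 1577 / 6.227×10⁻¹⁹ = 2.533×10²¹, i.e. 2.533×10²¹/6.022×10²³ = 0.004206 mol.
Product formed: 0.41 × 0.004206 = 0.001724 mol.
Rate: 0.001724 / 148.8 s = 1.16×10⁻⁵ mol s⁻¹.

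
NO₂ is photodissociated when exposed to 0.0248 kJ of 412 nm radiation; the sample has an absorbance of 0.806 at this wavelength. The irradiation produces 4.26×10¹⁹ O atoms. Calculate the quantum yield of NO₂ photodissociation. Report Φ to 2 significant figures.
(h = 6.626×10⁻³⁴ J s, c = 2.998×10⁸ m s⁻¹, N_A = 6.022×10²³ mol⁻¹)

Φ = 0.98

Product: 4.26×10¹⁹ / 6.022×10²³ = 7.074×10⁻⁵ mol.
Photon energy at 412 nm: hc/λ = (6.626×10⁻³⁴)(2.998×10⁸)/(412×10⁻⁹) = 4.822×10⁻¹⁹ J.
Incident energy: 0.0248 kJ = 24.8 J.
Photons incident: 24.8 / 4.822×10⁻¹⁹ = 5.143×10¹⁹, i.e. 5.143×10¹⁹/6.022×10²³ = 8.540×10⁻⁵ mol.
Fraction absorbed: 1 − 10^(−0.806) = 0.8437.
Photons absorbed: 0.8437 × 8.540×10⁻⁵ = 7.205×10⁻⁵ mol.
Φ = 7.074×10⁻⁵ mol / 7.205×10⁻⁵ mol photons = 0.98.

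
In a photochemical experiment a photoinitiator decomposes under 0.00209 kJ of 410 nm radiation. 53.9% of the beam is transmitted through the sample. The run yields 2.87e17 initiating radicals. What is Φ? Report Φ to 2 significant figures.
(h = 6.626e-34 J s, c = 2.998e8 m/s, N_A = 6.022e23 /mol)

Product: 2.87e17 / 6.022e23 = 4.766e-7 mol.
Photon energy at 410 nm: hc/λ = (6.626e-34)(2.998e8)/(410e-9) = 4.845e-19 J.
Incident energy: 0.00209 kJ = 2.09 J.
Photons incident: 2.09 / 4.845e-19 = 4.314e18, i.e. 4.314e18/6.022e23 = 7.164e-6 mol.
Fraction absorbed: 1 − 53.9/100 = 0.4610.
Photons absorbed: 0.4610 × 7.164e-6 = 3.303e-6 mol.
Φ = 4.766e-7 mol / 3.303e-6 mol photons = 0.14.

Φ = 0.14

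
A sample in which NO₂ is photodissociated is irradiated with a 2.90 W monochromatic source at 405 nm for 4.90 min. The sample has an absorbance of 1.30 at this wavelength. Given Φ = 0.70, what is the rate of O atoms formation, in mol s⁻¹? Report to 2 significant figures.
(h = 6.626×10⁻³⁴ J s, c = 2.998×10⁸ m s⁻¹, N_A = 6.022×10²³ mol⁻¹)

6.5×10⁻⁶ mol s⁻¹

Photon energy at 405 nm: hc/λ = (6.626×10⁻³⁴)(2.998×10⁸)/(405×10⁻⁹) = 4.905×10⁻¹⁹ J.
Energy delivered: (2.90 W)(294 s) = 852.6 J.
Photons incident: 852.6 / 4.905×10⁻¹⁹ = 1.738×10²¹, i.e. 1.738×10²¹/6.022×10²³ = 0.002886 mol.
Fraction absorbed: 1 − 10^(−1.30) = 0.9499.
Photons absorbed: 0.9499 × 0.002886 = 0.002741 mol.
Product formed: 0.70 × 0.002741 = 0.001919 mol.
Rate: 0.001919 / 294 s = 6.5×10⁻⁶ mol s⁻¹.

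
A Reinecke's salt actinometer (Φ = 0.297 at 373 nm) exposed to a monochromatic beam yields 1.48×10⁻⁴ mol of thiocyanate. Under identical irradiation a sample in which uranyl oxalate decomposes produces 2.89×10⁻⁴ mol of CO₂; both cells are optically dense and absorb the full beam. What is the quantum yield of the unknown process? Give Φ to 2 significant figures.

Φ = 0.58

Photons absorbed by the actinometer: 1.48×10⁻⁴ / 0.297 = 4.983×10⁻⁴ mol.
Φ(unknown) = 2.89×10⁻⁴ / 4.983×10⁻⁴ = 0.58.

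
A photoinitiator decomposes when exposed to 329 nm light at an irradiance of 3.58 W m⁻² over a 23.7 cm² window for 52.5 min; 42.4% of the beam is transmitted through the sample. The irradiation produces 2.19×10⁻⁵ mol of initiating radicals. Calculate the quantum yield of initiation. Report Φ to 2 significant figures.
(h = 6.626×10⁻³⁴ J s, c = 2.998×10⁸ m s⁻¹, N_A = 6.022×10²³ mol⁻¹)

Photon energy at 329 nm: hc/λ = (6.626×10⁻³⁴)(2.998×10⁸)/(329×10⁻⁹) = 6.038×10⁻¹⁹ J.
Energy delivered: (3.58 W m⁻²)(23.7×10⁻⁴ m²)(3150 s) = 26.73 J.
Photons incident: 26.73 / 6.038×10⁻¹⁹ = 4.427×10¹⁹, i.e. 4.427×10¹⁹/6.022×10²³ = 7.351×10⁻⁵ mol.
Fraction absorbed: 1 − 42.4/100 = 0.5760.
Photons absorbed: 0.5760 × 7.351×10⁻⁵ = 4.234×10⁻⁵ mol.
Φ = 2.19×10⁻⁵ mol / 4.234×10⁻⁵ mol photons = 0.52.

Φ = 0.52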